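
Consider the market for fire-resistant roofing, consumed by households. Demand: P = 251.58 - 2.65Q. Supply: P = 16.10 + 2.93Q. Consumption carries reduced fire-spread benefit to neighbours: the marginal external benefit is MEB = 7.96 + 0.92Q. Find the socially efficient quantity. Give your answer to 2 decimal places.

Social marginal benefit = demand + MEB = 259.54 - 1.73Q.
Set SMB = MC: 259.54 - 1.73Q = 16.10 + 2.93Q → Q* = 52.2403.

Q* = 52.24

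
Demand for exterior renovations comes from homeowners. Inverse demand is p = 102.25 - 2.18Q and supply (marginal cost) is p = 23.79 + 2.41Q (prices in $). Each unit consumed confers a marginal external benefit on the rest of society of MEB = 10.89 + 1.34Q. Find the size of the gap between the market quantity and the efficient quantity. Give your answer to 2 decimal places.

Market equilibrium (private): 23.79 + 2.41Q = 102.25 - 2.18Q → Q_m = 17.0937.
Social marginal benefit = demand + MEB = 113.14 - 0.84Q.
Set SMB = MC: 113.14 - 0.84Q = 23.79 + 2.41Q → Q* = 27.4923.
Gap = |17.0937 − 27.4923| = 10.3986.

10.40 units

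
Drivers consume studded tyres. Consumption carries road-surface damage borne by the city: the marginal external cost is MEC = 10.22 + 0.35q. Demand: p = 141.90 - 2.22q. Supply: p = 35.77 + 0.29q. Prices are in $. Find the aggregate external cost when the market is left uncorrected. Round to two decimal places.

Market equilibrium (private): 35.77 + 0.29q = 141.90 - 2.22q → q_m = 42.2829.
Total external cost = ∫₀^{q_m} (10.22 + 0.35q) dq = 10.22×42.2829 + ½×0.35×42.2829² = 745.0039.

$745.00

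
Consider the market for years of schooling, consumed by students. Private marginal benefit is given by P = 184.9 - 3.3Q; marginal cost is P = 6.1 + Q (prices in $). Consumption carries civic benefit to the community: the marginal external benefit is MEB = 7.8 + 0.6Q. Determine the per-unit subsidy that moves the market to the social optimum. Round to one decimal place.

Social marginal benefit = demand + MEB = 192.7 - 2.7Q.
Set SMB = MC: 192.7 - 2.7Q = 6.1 + Q → Q* = 50.4324.
The Pigouvian subsidy equals MEB at Q*: 7.8 + 0.6×50.4324 = 38.0594.

subsidy = $38.1 per unit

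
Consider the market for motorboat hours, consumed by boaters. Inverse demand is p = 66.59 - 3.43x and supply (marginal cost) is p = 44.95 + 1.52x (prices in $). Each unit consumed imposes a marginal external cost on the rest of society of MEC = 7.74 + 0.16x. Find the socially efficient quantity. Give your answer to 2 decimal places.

Social marginal benefit = demand − MEC = 58.85 - 3.59x.
Set SMB = MC: 58.85 - 3.59x = 44.95 + 1.52x → x* = 2.7202.

x* = 2.72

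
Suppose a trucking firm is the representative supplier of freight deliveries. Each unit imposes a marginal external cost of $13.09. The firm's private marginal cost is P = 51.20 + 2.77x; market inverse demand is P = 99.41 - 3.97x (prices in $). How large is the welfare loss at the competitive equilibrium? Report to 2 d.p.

Market equilibrium (private): 51.20 + 2.77x = 99.41 - 3.97x → x_m = 7.1528.
Social marginal cost = private MC + MEC = 64.29 + 2.77x.
Set SMC = demand: 64.29 + 2.77x = 99.41 - 3.97x → x* = 5.2107.
The loss is the area between SMC and demand from x* to x_m; with linear curves that's a triangle of height MEC(x_m).
DWL = ½ × 1.9421 × 13.0900 = 12.7110.

DWL = $12.71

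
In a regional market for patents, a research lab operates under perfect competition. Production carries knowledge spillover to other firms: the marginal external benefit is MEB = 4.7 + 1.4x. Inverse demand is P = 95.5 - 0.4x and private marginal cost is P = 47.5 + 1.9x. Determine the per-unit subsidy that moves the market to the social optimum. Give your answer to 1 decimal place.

Social marginal cost = private MC − MEB = 42.8 + 0.5x.
Set SMC = demand: 42.8 + 0.5x = 95.5 - 0.4x → x* = 58.5556.
The Pigouvian subsidy equals MEB at x*: 4.7 + 1.4×58.5556 = 86.6778.

subsidy = 86.7 per unit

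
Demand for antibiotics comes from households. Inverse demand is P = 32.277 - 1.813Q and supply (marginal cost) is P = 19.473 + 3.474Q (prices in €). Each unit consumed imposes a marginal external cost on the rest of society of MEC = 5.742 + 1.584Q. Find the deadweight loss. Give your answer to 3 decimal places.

Market equilibrium (private): 19.473 + 3.474Q = 32.277 - 1.813Q → Q_m = 2.4218.
Social marginal benefit = demand − MEC = 26.535 - 3.397Q.
Set SMB = MC: 26.535 - 3.397Q = 19.473 + 3.474Q → Q* = 1.0278.
Between Q* and Q_m the wedge MC − SMB runs linearly from 0 to MEC(Q_m), so the loss is a triangle.
DWL = ½ × 1.3940 × 9.5781 = 6.6759.

DWL = €6.676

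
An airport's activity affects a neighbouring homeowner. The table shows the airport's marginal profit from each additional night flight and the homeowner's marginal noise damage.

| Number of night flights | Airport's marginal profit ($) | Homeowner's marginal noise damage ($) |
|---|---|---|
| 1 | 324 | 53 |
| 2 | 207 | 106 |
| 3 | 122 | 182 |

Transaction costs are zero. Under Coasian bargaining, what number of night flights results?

2

Bargaining reaches the level where marginal profit last exceeds marginal noise damage.
That holds through level 2 (207 ≥ 106) but not at 3 (122 < 182).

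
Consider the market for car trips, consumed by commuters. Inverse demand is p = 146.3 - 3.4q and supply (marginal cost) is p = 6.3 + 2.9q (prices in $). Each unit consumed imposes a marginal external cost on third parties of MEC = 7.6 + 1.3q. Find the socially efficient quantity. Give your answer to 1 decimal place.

q* = 17.4

Social marginal benefit = demand − MEC = 138.7 - 4.7q.
Set SMB = MC: 138.7 - 4.7q = 6.3 + 2.9q → q* = 17.4211.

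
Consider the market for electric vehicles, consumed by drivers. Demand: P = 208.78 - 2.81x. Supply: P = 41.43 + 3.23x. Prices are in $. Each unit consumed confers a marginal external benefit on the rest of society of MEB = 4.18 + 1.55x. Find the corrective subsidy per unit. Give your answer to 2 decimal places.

subsidy = $63.39 per unit

Social marginal benefit = demand + MEB = 212.96 - 1.26x.
Set SMB = MC: 212.96 - 1.26x = 41.43 + 3.23x → x* = 38.2027.
The Pigouvian subsidy equals MEB at x*: 4.18 + 1.55×38.2027 = 63.3942.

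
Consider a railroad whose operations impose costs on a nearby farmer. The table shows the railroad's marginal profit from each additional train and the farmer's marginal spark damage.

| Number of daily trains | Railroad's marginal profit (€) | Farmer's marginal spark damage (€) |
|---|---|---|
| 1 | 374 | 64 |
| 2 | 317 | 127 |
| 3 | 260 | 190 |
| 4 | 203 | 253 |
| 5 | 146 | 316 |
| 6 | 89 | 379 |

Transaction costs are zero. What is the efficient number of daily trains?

3

Bargaining reaches the level where marginal profit last exceeds marginal spark damage.
That holds through level 3 (260 ≥ 190) but not at 4 (203 < 253).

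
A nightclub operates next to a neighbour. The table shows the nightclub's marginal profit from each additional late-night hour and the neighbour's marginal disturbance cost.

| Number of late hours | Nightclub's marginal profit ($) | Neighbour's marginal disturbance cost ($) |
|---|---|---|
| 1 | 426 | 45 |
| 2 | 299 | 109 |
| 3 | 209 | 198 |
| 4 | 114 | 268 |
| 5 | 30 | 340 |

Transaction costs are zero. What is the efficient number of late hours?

3

Bargaining reaches the level where marginal profit last exceeds marginal disturbance cost.
That holds through level 3 (209 ≥ 198) but not at 4 (114 < 268).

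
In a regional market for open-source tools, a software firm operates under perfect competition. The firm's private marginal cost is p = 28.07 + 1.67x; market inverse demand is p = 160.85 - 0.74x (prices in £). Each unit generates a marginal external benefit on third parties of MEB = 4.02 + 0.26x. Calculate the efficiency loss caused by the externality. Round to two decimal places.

DWL = £78.26

Market equilibrium (private): 28.07 + 1.67x = 160.85 - 0.74x → x_m = 55.0954.
Social marginal cost = private MC − MEB = 24.05 + 1.41x.
Set SMC = demand: 24.05 + 1.41x = 160.85 - 0.74x → x* = 63.6279.
The loss is the area between SMC and demand from x* to x_m; with linear curves that's a triangle of height MEB(x_m).
DWL = ½ × 8.5325 × 18.3448 = 78.2635.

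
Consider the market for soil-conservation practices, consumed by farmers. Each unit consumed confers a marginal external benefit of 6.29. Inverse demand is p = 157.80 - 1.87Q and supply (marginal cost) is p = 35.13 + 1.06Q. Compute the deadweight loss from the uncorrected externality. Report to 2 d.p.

Market equilibrium (private): 35.13 + 1.06Q = 157.80 - 1.87Q → Q_m = 41.8669.
Social marginal benefit = demand + MEB = 164.09 - 1.87Q.
Set SMB = MC: 164.09 - 1.87Q = 35.13 + 1.06Q → Q* = 44.0137.
Between Q* and Q_m the wedge SMB − MC runs linearly from 0 to MEB(Q_m), so the loss is a triangle.
DWL = ½ × 2.1468 × 6.2900 = 6.7517.

DWL = 6.75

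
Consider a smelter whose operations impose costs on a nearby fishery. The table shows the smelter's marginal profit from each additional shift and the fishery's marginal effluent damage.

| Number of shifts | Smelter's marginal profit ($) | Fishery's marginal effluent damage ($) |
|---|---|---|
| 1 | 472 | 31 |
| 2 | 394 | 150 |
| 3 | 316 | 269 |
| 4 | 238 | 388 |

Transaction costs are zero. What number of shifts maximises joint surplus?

Bargaining reaches the level where marginal profit last exceeds marginal effluent damage.
That holds through level 3 (316 ≥ 269) but not at 4 (238 < 388).

3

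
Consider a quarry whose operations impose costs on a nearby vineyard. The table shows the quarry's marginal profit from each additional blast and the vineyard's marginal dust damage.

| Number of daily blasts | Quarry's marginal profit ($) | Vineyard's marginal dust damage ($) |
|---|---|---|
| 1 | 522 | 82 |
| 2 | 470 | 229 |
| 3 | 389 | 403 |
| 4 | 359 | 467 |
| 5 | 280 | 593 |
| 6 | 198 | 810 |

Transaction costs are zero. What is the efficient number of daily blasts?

Bargaining reaches the level where marginal profit last exceeds marginal dust damage.
That holds through level 2 (470 ≥ 229) but not at 3 (389 < 403).

2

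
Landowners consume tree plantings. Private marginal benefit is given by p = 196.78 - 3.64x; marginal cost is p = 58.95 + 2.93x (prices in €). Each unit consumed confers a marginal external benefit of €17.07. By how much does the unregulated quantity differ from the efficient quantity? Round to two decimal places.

2.60 units

Market equilibrium (private): 58.95 + 2.93x = 196.78 - 3.64x → x_m = 20.9787.
Social marginal benefit = demand + MEB = 213.85 - 3.64x.
Set SMB = MC: 213.85 - 3.64x = 58.95 + 2.93x → x* = 23.5769.
Gap = |20.9787 − 23.5769| = 2.5982.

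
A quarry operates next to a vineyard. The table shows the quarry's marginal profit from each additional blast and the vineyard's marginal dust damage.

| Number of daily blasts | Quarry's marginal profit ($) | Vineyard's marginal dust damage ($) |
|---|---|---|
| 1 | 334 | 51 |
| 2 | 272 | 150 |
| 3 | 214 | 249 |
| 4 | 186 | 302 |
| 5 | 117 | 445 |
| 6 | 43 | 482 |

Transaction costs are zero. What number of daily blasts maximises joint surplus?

Bargaining reaches the level where marginal profit last exceeds marginal dust damage.
That holds through level 2 (272 ≥ 150) but not at 3 (214 < 249).

2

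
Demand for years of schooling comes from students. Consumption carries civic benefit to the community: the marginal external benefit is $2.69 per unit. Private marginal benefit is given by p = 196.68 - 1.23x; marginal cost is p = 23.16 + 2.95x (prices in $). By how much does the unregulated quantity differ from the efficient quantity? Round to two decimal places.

Market equilibrium (private): 23.16 + 2.95x = 196.68 - 1.23x → x_m = 41.5120.
Social marginal benefit = demand + MEB = 199.37 - 1.23x.
Set SMB = MC: 199.37 - 1.23x = 23.16 + 2.95x → x* = 42.1555.
Gap = |41.5120 − 42.1555| = 0.6435.

0.64 units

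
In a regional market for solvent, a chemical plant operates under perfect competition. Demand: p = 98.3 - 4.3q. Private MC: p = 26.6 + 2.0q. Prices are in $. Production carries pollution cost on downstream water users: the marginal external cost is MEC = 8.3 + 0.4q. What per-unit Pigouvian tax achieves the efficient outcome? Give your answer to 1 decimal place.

tax = $12.1 per unit

Social marginal cost = private MC + MEC = 34.9 + 2.4q.
Set SMC = demand: 34.9 + 2.4q = 98.3 - 4.3q → q* = 9.4627.
The Pigouvian tax equals MEC at q*: 8.3 + 0.4×9.4627 = 12.0851.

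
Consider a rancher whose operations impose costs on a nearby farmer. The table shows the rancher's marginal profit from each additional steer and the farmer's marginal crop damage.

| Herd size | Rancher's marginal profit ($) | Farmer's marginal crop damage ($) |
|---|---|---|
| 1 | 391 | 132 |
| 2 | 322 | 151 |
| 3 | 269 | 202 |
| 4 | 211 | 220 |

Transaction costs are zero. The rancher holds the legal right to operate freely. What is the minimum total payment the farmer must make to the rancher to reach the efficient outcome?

$211

Left alone the rancher would choose level 4 (marginal profit stays positive).
Efficient level: k* = 3 (marginal profit ≥ marginal crop damage through 3).
The farmer must at least cover the rancher's forgone profit from cutting 4→3: 211 = 211.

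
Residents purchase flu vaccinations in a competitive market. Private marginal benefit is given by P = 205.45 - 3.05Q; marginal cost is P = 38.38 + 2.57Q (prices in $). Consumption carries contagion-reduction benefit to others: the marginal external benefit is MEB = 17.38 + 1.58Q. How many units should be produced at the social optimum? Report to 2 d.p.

Social marginal benefit = demand + MEB = 222.83 - 1.47Q.
Set SMB = MC: 222.83 - 1.47Q = 38.38 + 2.57Q → Q* = 45.6559.

Q* = 45.66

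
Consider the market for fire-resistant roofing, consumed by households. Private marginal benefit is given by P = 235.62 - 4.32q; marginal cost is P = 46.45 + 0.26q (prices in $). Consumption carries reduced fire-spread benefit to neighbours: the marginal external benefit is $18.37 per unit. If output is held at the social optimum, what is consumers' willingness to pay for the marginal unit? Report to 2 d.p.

P = $39.86

Social marginal benefit = demand + MEB = 253.99 - 4.32q.
Set SMB = MC: 253.99 - 4.32q = 46.45 + 0.26q → q* = 45.3144.
Consumer price on the demand curve at q*: 235.62 − 4.32×45.3144 = 39.8618.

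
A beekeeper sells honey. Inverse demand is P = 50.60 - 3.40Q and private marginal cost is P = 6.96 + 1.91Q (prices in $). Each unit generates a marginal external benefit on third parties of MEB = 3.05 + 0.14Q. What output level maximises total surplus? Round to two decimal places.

Q* = 9.03

Social marginal cost = private MC − MEB = 3.91 + 1.77Q.
Set SMC = demand: 3.91 + 1.77Q = 50.60 - 3.40Q → Q* = 9.0309.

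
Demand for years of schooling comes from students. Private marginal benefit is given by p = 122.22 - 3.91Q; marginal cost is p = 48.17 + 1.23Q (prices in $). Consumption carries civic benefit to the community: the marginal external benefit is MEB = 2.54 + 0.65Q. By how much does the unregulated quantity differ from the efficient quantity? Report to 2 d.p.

Market equilibrium (private): 48.17 + 1.23Q = 122.22 - 3.91Q → Q_m = 14.4066.
Social marginal benefit = demand + MEB = 124.76 - 3.26Q.
Set SMB = MC: 124.76 - 3.26Q = 48.17 + 1.23Q → Q* = 17.0579.
Gap = |14.4066 − 17.0579| = 2.6513.

2.65 units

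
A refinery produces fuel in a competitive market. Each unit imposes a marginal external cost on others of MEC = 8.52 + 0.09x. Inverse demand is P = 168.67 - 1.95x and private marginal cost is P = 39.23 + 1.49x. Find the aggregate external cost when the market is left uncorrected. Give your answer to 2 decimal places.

384.30

Market equilibrium (private): 39.23 + 1.49x = 168.67 - 1.95x → x_m = 37.6279.
Total external cost = ∫₀^{x_m} (8.52 + 0.09x) dx = 8.52×37.6279 + ½×0.09×37.6279² = 384.3034.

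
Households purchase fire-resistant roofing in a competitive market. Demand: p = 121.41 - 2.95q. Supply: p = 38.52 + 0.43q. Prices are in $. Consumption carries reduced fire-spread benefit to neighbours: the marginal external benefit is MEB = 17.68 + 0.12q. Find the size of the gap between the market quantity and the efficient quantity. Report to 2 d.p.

6.33 units

Market equilibrium (private): 38.52 + 0.43q = 121.41 - 2.95q → q_m = 24.5237.
Social marginal benefit = demand + MEB = 139.09 - 2.83q.
Set SMB = MC: 139.09 - 2.83q = 38.52 + 0.43q → q* = 30.8497.
Gap = |24.5237 − 30.8497| = 6.3260.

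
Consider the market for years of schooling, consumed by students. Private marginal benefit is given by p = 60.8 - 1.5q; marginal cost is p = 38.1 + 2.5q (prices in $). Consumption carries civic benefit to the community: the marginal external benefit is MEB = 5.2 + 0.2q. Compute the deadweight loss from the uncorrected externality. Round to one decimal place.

Market equilibrium (private): 38.1 + 2.5q = 60.8 - 1.5q → q_m = 5.6750.
Social marginal benefit = demand + MEB = 66.0 - 1.3q.
Set SMB = MC: 66.0 - 1.3q = 38.1 + 2.5q → q* = 7.3421.
Between q* and q_m the wedge SMB − MC runs linearly from 0 to MEB(q_m), so the loss is a triangle.
DWL = ½ × 1.6671 × 6.3350 = 5.2805.

DWL = $5.3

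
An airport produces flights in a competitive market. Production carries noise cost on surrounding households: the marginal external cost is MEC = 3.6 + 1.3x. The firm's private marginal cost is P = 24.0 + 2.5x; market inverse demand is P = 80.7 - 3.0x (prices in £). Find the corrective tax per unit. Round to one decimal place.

tax = £13.8 per unit

Social marginal cost = private MC + MEC = 27.6 + 3.8x.
Set SMC = demand: 27.6 + 3.8x = 80.7 - 3.0x → x* = 7.8088.
The Pigouvian tax equals MEC at x*: 3.6 + 1.3×7.8088 = 13.7514.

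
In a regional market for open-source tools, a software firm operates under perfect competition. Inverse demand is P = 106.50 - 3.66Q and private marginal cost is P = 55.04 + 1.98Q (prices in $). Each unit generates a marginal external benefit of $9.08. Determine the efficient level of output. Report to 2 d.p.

Q* = 10.73

Social marginal cost = private MC − MEB = 45.96 + 1.98Q.
Set SMC = demand: 45.96 + 1.98Q = 106.50 - 3.66Q → Q* = 10.7340.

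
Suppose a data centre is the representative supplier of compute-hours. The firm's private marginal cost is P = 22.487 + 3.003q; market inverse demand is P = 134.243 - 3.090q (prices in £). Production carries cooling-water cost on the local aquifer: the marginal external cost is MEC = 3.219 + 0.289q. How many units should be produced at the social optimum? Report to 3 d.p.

Social marginal cost = private MC + MEC = 25.706 + 3.292q.
Set SMC = demand: 25.706 + 3.292q = 134.243 - 3.090q → q* = 17.0067.

q* = 17.007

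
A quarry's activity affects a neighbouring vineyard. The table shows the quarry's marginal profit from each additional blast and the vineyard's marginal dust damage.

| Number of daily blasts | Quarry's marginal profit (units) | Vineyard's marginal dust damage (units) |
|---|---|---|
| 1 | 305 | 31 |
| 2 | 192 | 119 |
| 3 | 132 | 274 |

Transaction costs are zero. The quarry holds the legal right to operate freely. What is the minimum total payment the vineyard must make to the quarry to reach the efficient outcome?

132

Left alone the quarry would choose level 3 (marginal profit stays positive).
Efficient level: k* = 2 (marginal profit ≥ marginal dust damage through 2).
The vineyard must at least cover the quarry's forgone profit from cutting 3→2: 132 = 132.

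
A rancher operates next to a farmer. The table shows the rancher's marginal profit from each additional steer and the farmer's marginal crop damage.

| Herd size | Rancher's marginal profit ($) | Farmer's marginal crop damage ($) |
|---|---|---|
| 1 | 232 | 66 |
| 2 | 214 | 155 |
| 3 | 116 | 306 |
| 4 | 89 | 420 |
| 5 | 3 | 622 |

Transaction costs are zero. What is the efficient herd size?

Bargaining reaches the level where marginal profit last exceeds marginal crop damage.
That holds through level 2 (214 ≥ 155) but not at 3 (116 < 306).

2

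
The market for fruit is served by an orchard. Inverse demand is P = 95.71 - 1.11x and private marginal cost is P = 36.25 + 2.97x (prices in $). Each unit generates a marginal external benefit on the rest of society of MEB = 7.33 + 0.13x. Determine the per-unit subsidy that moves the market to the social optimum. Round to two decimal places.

Social marginal cost = private MC − MEB = 28.92 + 2.84x.
Set SMC = demand: 28.92 + 2.84x = 95.71 - 1.11x → x* = 16.9089.
The Pigouvian subsidy equals MEB at x*: 7.33 + 0.13×16.9089 = 9.5282.

subsidy = $9.53 per unit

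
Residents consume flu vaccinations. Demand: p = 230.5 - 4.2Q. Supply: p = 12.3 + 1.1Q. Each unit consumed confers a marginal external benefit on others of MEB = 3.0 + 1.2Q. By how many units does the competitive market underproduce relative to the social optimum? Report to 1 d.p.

Market equilibrium (private): 12.3 + 1.1Q = 230.5 - 4.2Q → Q_m = 41.1698.
Social marginal benefit = demand + MEB = 233.5 - 3.0Q.
Set SMB = MC: 233.5 - 3.0Q = 12.3 + 1.1Q → Q* = 53.9512.
Gap = |41.1698 − 53.9512| = 12.7814.

12.8 units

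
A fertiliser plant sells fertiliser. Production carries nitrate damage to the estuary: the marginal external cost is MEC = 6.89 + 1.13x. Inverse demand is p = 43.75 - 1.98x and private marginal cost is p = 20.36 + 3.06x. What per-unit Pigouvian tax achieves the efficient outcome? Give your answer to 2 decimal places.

Social marginal cost = private MC + MEC = 27.25 + 4.19x.
Set SMC = demand: 27.25 + 4.19x = 43.75 - 1.98x → x* = 2.6742.
The Pigouvian tax equals MEC at x*: 6.89 + 1.13×2.6742 = 9.9118.

tax = 9.91 per unit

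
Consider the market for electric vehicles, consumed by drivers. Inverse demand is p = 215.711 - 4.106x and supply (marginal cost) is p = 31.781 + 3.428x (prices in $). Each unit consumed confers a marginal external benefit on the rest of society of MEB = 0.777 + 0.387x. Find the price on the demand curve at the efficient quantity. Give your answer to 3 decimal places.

Social marginal benefit = demand + MEB = 216.488 - 3.719x.
Set SMB = MC: 216.488 - 3.719x = 31.781 + 3.428x → x* = 25.8440.
Consumer price on the demand curve at x*: 215.711 − 4.106×25.8440 = 109.5955.

P = $109.596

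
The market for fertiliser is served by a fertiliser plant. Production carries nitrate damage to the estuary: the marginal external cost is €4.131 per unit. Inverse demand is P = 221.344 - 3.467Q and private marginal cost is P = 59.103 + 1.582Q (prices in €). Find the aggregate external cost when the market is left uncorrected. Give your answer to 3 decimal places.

€132.743

Market equilibrium (private): 59.103 + 1.582Q = 221.344 - 3.467Q → Q_m = 32.1333.
Total external cost = MEC × Q_m = 4.131 × 32.1333 = 132.7427.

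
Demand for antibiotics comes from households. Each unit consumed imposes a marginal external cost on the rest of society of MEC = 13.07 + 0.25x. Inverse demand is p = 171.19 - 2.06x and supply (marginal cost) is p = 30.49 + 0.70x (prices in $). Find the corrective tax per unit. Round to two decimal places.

Social marginal benefit = demand − MEC = 158.12 - 2.31x.
Set SMB = MC: 158.12 - 2.31x = 30.49 + 0.70x → x* = 42.4020.
The Pigouvian tax equals MEC at x*: 13.07 + 0.25×42.4020 = 23.6705.

tax = $23.67 per unit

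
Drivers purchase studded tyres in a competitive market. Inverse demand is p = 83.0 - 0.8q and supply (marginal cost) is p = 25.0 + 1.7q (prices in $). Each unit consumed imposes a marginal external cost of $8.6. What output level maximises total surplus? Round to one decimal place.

Social marginal benefit = demand − MEC = 74.4 - 0.8q.
Set SMB = MC: 74.4 - 0.8q = 25.0 + 1.7q → q* = 19.7600.

q* = 19.8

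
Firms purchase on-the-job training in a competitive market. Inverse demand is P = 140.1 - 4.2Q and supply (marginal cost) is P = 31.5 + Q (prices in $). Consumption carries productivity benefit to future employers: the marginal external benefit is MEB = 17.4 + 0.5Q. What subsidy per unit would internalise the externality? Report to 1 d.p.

Social marginal benefit = demand + MEB = 157.5 - 3.7Q.
Set SMB = MC: 157.5 - 3.7Q = 31.5 + Q → Q* = 26.8085.
The Pigouvian subsidy equals MEB at Q*: 17.4 + 0.5×26.8085 = 30.8043.

subsidy = $30.8 per unit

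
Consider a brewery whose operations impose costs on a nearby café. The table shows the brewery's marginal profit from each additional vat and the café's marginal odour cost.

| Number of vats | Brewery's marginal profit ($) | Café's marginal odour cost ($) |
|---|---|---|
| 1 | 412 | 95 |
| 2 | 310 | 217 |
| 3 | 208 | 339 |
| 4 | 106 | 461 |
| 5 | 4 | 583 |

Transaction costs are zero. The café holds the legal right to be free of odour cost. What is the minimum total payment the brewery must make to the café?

$312

Efficient level: marginal profit ≥ marginal odour cost through level 2, so k* = 2.
With the café holding the right, the brewery must at least compensate total damage at k*: 95 + 217 = 312.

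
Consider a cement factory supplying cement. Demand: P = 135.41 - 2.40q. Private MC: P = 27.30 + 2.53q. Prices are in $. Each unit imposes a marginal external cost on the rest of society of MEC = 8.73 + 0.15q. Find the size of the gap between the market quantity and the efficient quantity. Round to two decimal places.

Market equilibrium (private): 27.30 + 2.53q = 135.41 - 2.40q → q_m = 21.9290.
Social marginal cost = private MC + MEC = 36.03 + 2.68q.
Set SMC = demand: 36.03 + 2.68q = 135.41 - 2.40q → q* = 19.5630.
Gap = |21.9290 − 19.5630| = 2.3660.

2.37 units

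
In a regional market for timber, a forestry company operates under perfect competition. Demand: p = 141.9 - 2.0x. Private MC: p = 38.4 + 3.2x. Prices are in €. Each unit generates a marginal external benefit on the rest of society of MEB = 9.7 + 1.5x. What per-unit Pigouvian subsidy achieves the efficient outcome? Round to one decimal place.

Social marginal cost = private MC − MEB = 28.7 + 1.7x.
Set SMC = demand: 28.7 + 1.7x = 141.9 - 2.0x → x* = 30.5946.
The Pigouvian subsidy equals MEB at x*: 9.7 + 1.5×30.5946 = 55.5919.

subsidy = €55.6 per unit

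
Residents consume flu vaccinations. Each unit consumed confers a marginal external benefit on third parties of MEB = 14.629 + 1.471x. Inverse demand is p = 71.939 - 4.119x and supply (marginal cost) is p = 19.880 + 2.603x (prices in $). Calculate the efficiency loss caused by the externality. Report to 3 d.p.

Market equilibrium (private): 19.880 + 2.603x = 71.939 - 4.119x → x_m = 7.7446.
Social marginal benefit = demand + MEB = 86.568 - 2.648x.
Set SMB = MC: 86.568 - 2.648x = 19.880 + 2.603x → x* = 12.7001.
The welfare-loss triangle has base |x_m − x*| and height MEB(x_m) (the vertical gap between SMB and MC is zero at x* and MEB at x_m).
DWL = ½ × 4.9555 × 26.0213 = 64.4743.

DWL = $64.474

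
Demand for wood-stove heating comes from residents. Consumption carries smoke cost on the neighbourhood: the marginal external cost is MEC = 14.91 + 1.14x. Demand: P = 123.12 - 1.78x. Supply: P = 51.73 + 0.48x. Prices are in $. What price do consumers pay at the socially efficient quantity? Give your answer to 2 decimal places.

Social marginal benefit = demand − MEC = 108.21 - 2.92x.
Set SMB = MC: 108.21 - 2.92x = 51.73 + 0.48x → x* = 16.6118.
Consumer price on the demand curve at x*: 123.12 − 1.78×16.6118 = 93.5510.

P = $93.55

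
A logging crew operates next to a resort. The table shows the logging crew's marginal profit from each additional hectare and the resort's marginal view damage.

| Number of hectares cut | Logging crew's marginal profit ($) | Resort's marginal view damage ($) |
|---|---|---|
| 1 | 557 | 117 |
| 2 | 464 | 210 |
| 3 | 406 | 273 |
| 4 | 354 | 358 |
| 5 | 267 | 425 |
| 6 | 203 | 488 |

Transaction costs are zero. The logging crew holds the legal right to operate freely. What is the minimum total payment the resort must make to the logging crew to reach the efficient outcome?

$824

Left alone the logging crew would choose level 6 (marginal profit stays positive).
Efficient level: k* = 3 (marginal profit ≥ marginal view damage through 3).
The resort must at least cover the logging crew's forgone profit from cutting 6→3: 354 + 267 + 203 = 824.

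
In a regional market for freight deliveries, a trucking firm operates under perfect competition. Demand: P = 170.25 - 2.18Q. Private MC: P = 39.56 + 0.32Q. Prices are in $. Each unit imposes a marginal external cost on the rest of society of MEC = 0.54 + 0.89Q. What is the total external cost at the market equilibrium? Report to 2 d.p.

$1244.32

Market equilibrium (private): 39.56 + 0.32Q = 170.25 - 2.18Q → Q_m = 52.2760.
Total external cost = ∫₀^{Q_m} (0.54 + 0.89Q) dQ = 0.54×52.2760 + ½×0.89×52.2760² = 1244.3162.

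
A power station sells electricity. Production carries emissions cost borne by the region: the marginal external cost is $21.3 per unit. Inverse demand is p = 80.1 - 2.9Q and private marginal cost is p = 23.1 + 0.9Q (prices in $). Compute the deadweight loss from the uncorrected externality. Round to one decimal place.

DWL = $59.7

Market equilibrium (private): 23.1 + 0.9Q = 80.1 - 2.9Q → Q_m = 15.0000.
Social marginal cost = private MC + MEC = 44.4 + 0.9Q.
Set SMC = demand: 44.4 + 0.9Q = 80.1 - 2.9Q → Q* = 9.3947.
The loss is the area between SMC and demand from Q* to Q_m; with linear curves that's a triangle of height MEC(Q_m).
DWL = ½ × 5.6053 × 21.3000 = 59.6964.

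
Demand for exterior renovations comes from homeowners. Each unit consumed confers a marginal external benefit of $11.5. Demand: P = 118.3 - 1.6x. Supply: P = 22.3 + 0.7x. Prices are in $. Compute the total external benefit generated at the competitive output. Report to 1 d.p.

Market equilibrium (private): 22.3 + 0.7x = 118.3 - 1.6x → x_m = 41.7391.
Total external benefit = MEB × x_m = 11.5 × 41.7391 = 479.9997.

$480.0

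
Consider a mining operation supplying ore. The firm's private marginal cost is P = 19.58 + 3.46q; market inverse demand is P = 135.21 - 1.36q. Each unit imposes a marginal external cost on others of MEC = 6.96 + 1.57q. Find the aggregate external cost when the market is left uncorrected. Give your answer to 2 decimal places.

618.74

Market equilibrium (private): 19.58 + 3.46q = 135.21 - 1.36q → q_m = 23.9896.
Total external cost = ∫₀^{q_m} (6.96 + 1.57q) dq = 6.96×23.9896 + ½×1.57×23.9896² = 618.7358.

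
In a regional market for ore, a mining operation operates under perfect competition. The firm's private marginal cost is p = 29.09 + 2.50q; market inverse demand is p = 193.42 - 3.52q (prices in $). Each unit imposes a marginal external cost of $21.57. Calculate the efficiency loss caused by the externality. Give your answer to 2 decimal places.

Market equilibrium (private): 29.09 + 2.50q = 193.42 - 3.52q → q_m = 27.2973.
Social marginal cost = private MC + MEC = 50.66 + 2.50q.
Set SMC = demand: 50.66 + 2.50q = 193.42 - 3.52q → q* = 23.7143.
The loss is the area between SMC and demand from q* to q_m; with linear curves that's a triangle of height MEC(q_m).
DWL = ½ × 3.5830 × 21.5700 = 38.6427.

DWL = $38.64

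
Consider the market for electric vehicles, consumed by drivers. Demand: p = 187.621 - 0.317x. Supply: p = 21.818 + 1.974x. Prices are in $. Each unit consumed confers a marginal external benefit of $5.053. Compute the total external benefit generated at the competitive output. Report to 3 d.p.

$365.693

Market equilibrium (private): 21.818 + 1.974x = 187.621 - 0.317x → x_m = 72.3715.
Total external benefit = MEB × x_m = 5.053 × 72.3715 = 365.6932.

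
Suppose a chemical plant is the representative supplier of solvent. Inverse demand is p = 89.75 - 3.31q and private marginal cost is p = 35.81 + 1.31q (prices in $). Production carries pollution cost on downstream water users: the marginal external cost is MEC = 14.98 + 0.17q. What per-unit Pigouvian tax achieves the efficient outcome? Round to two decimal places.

tax = $16.36 per unit

Social marginal cost = private MC + MEC = 50.79 + 1.48q.
Set SMC = demand: 50.79 + 1.48q = 89.75 - 3.31q → q* = 8.1336.
The Pigouvian tax equals MEC at q*: 14.98 + 0.17×8.1336 = 16.3627.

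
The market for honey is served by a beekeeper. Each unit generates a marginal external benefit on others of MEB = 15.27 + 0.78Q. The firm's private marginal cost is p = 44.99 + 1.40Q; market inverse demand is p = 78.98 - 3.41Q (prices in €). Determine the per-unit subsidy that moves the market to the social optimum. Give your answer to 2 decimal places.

subsidy = €24.80 per unit

Social marginal cost = private MC − MEB = 29.72 + 0.62Q.
Set SMC = demand: 29.72 + 0.62Q = 78.98 - 3.41Q → Q* = 12.2233.
The Pigouvian subsidy equals MEB at Q*: 15.27 + 0.78×12.2233 = 24.8042.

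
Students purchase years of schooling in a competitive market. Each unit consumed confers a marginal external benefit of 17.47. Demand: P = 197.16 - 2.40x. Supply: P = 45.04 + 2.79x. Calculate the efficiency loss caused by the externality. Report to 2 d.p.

Market equilibrium (private): 45.04 + 2.79x = 197.16 - 2.40x → x_m = 29.3102.
Social marginal benefit = demand + MEB = 214.63 - 2.40x.
Set SMB = MC: 214.63 - 2.40x = 45.04 + 2.79x → x* = 32.6763.
The loss is the area between SMB and MC from x* to x_m; with linear curves that's a triangle of height MEB(x_m).
DWL = ½ × 3.3661 × 17.4700 = 29.4029.

DWL = 29.40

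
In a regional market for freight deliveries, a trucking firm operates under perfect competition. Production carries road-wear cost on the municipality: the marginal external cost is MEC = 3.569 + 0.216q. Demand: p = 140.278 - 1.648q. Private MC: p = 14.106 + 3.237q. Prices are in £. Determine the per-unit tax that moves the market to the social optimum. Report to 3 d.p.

tax = £8.761 per unit

Social marginal cost = private MC + MEC = 17.675 + 3.453q.
Set SMC = demand: 17.675 + 3.453q = 140.278 - 1.648q → q* = 24.0351.
The Pigouvian tax equals MEC at q*: 3.569 + 0.216×24.0351 = 8.7606.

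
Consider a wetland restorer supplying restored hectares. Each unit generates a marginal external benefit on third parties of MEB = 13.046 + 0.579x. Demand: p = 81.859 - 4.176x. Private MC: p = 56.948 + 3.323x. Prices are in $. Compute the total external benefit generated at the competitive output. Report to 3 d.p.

$46.532

Market equilibrium (private): 56.948 + 3.323x = 81.859 - 4.176x → x_m = 3.3219.
Total external benefit = ∫₀^{x_m} (13.046 + 0.579x) dx = 13.046×3.3219 + ½×0.579×3.3219² = 46.5321.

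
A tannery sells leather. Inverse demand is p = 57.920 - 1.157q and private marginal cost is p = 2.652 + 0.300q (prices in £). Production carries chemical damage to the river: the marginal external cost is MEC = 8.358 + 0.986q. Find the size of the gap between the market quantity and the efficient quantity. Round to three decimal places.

Market equilibrium (private): 2.652 + 0.300q = 57.920 - 1.157q → q_m = 37.9327.
Social marginal cost = private MC + MEC = 11.010 + 1.286q.
Set SMC = demand: 11.010 + 1.286q = 57.920 - 1.157q → q* = 19.2018.
Gap = |37.9327 − 19.2018| = 18.7309.

18.731 units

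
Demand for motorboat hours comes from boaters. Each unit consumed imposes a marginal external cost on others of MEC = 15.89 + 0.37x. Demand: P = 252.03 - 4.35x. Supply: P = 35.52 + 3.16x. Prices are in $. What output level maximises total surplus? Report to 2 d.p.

Social marginal benefit = demand − MEC = 236.14 - 4.72x.
Set SMB = MC: 236.14 - 4.72x = 35.52 + 3.16x → x* = 25.4594.

x* = 25.46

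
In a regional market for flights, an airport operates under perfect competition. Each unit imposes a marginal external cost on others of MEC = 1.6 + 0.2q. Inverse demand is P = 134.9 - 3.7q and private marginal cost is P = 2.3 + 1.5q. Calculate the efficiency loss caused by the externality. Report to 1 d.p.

Market equilibrium (private): 2.3 + 1.5q = 134.9 - 3.7q → q_m = 25.5000.
Social marginal cost = private MC + MEC = 3.9 + 1.7q.
Set SMC = demand: 3.9 + 1.7q = 134.9 - 3.7q → q* = 24.2593.
Height of the DWL triangle at q_m is SMC(q_m) − demand(q_m) = MEC(q_m) = 6.7000.
DWL = ½ × 1.2407 × 6.7000 = 4.1563.

DWL = 4.2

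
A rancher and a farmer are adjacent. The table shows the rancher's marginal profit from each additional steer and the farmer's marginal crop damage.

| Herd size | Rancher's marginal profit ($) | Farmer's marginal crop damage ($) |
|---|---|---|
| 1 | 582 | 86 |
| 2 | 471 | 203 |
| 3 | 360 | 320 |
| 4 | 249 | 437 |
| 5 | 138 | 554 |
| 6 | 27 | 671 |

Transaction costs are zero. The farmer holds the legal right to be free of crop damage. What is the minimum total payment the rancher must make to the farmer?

$609

Efficient level: marginal profit ≥ marginal crop damage through level 3, so k* = 3.
With the farmer holding the right, the rancher must at least compensate total damage at k*: 86 + 203 + 320 = 609.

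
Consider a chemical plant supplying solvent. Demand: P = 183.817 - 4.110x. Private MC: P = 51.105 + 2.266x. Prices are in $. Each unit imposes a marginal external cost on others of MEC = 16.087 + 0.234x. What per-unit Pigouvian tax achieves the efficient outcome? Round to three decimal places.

tax = $20.216 per unit

Social marginal cost = private MC + MEC = 67.192 + 2.500x.
Set SMC = demand: 67.192 + 2.500x = 183.817 - 4.110x → x* = 17.6437.
The Pigouvian tax equals MEC at x*: 16.087 + 0.234×17.6437 = 20.2156.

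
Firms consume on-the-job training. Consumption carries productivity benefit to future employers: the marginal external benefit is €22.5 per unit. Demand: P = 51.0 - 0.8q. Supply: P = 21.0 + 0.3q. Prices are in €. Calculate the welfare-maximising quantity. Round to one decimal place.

q* = 47.7

Social marginal benefit = demand + MEB = 73.5 - 0.8q.
Set SMB = MC: 73.5 - 0.8q = 21.0 + 0.3q → q* = 47.7273.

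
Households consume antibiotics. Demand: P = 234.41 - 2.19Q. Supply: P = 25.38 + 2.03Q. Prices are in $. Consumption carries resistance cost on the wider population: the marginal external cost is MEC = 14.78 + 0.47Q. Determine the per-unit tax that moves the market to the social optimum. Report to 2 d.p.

Social marginal benefit = demand − MEC = 219.63 - 2.66Q.
Set SMB = MC: 219.63 - 2.66Q = 25.38 + 2.03Q → Q* = 41.4179.
The Pigouvian tax equals MEC at Q*: 14.78 + 0.47×41.4179 = 34.2464.

tax = $34.25 per unit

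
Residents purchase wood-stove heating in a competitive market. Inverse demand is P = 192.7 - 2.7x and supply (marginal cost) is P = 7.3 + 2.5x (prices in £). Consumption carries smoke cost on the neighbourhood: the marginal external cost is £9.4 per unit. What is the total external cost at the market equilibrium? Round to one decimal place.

Market equilibrium (private): 7.3 + 2.5x = 192.7 - 2.7x → x_m = 35.6538.
Total external cost = MEC × x_m = 9.4 × 35.6538 = 335.1457.

£335.1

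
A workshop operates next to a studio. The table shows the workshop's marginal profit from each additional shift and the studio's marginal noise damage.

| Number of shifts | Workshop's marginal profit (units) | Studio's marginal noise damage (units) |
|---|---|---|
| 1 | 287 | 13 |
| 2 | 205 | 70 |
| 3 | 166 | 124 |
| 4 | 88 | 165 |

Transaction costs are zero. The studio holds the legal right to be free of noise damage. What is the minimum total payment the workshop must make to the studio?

207

Efficient level: marginal profit ≥ marginal noise damage through level 3, so k* = 3.
With the studio holding the right, the workshop must at least compensate total damage at k*: 13 + 70 + 124 = 207.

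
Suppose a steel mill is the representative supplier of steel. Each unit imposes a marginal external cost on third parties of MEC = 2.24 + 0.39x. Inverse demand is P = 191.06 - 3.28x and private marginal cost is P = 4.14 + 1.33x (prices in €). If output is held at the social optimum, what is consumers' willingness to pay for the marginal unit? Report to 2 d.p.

P = €69.91

Social marginal cost = private MC + MEC = 6.38 + 1.72x.
Set SMC = demand: 6.38 + 1.72x = 191.06 - 3.28x → x* = 36.9360.
Consumer price on the demand curve at x*: 191.06 − 3.28×36.9360 = 69.9099.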